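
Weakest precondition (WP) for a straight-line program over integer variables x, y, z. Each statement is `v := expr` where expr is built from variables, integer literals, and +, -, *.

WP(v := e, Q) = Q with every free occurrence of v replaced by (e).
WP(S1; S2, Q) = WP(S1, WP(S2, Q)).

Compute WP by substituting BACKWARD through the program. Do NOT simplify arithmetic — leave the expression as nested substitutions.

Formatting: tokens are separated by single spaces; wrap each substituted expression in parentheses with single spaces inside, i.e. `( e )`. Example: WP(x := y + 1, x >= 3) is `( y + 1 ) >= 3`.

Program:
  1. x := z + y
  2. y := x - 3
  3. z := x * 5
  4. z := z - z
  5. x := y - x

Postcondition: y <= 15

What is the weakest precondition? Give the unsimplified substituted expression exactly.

Answer: ( ( z + y ) - 3 ) <= 15

Derivation:
post: y <= 15
stmt 5: x := y - x  -- replace 0 occurrence(s) of x with (y - x)
  => y <= 15
stmt 4: z := z - z  -- replace 0 occurrence(s) of z with (z - z)
  => y <= 15
stmt 3: z := x * 5  -- replace 0 occurrence(s) of z with (x * 5)
  => y <= 15
stmt 2: y := x - 3  -- replace 1 occurrence(s) of y with (x - 3)
  => ( x - 3 ) <= 15
stmt 1: x := z + y  -- replace 1 occurrence(s) of x with (z + y)
  => ( ( z + y ) - 3 ) <= 15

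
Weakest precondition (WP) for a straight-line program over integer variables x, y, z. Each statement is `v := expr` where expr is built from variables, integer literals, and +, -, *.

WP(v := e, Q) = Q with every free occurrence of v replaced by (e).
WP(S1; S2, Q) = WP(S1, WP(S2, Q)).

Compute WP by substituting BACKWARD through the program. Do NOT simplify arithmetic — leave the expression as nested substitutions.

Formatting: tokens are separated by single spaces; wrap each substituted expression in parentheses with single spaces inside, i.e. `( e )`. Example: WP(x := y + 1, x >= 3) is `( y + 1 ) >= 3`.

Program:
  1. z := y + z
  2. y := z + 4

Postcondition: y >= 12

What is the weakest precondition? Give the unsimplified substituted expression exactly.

post: y >= 12
stmt 2: y := z + 4  -- replace 1 occurrence(s) of y with (z + 4)
  => ( z + 4 ) >= 12
stmt 1: z := y + z  -- replace 1 occurrence(s) of z with (y + z)
  => ( ( y + z ) + 4 ) >= 12

Answer: ( ( y + z ) + 4 ) >= 12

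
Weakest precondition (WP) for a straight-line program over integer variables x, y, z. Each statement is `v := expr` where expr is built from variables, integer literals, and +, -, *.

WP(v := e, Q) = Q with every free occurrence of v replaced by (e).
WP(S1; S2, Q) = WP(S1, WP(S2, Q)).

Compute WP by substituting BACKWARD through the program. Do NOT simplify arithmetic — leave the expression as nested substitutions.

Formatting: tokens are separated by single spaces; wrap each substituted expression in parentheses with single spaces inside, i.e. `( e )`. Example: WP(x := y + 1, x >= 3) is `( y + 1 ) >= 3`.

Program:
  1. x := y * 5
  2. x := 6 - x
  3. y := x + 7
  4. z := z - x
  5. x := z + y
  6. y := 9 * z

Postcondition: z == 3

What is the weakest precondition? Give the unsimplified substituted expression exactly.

post: z == 3
stmt 6: y := 9 * z  -- replace 0 occurrence(s) of y with (9 * z)
  => z == 3
stmt 5: x := z + y  -- replace 0 occurrence(s) of x with (z + y)
  => z == 3
stmt 4: z := z - x  -- replace 1 occurrence(s) of z with (z - x)
  => ( z - x ) == 3
stmt 3: y := x + 7  -- replace 0 occurrence(s) of y with (x + 7)
  => ( z - x ) == 3
stmt 2: x := 6 - x  -- replace 1 occurrence(s) of x with (6 - x)
  => ( z - ( 6 - x ) ) == 3
stmt 1: x := y * 5  -- replace 1 occurrence(s) of x with (y * 5)
  => ( z - ( 6 - ( y * 5 ) ) ) == 3

Answer: ( z - ( 6 - ( y * 5 ) ) ) == 3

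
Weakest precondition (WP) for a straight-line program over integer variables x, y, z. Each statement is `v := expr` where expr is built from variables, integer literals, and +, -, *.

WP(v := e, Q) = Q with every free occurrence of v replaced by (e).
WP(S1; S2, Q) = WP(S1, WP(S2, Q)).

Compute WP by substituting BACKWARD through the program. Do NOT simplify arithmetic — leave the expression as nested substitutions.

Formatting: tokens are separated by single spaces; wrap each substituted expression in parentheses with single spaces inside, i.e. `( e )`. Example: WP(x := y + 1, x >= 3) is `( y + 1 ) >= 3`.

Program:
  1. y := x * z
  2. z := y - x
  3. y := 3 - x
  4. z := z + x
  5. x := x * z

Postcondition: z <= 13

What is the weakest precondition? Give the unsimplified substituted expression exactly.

Answer: ( ( ( x * z ) - x ) + x ) <= 13

Derivation:
post: z <= 13
stmt 5: x := x * z  -- replace 0 occurrence(s) of x with (x * z)
  => z <= 13
stmt 4: z := z + x  -- replace 1 occurrence(s) of z with (z + x)
  => ( z + x ) <= 13
stmt 3: y := 3 - x  -- replace 0 occurrence(s) of y with (3 - x)
  => ( z + x ) <= 13
stmt 2: z := y - x  -- replace 1 occurrence(s) of z with (y - x)
  => ( ( y - x ) + x ) <= 13
stmt 1: y := x * z  -- replace 1 occurrence(s) of y with (x * z)
  => ( ( ( x * z ) - x ) + x ) <= 13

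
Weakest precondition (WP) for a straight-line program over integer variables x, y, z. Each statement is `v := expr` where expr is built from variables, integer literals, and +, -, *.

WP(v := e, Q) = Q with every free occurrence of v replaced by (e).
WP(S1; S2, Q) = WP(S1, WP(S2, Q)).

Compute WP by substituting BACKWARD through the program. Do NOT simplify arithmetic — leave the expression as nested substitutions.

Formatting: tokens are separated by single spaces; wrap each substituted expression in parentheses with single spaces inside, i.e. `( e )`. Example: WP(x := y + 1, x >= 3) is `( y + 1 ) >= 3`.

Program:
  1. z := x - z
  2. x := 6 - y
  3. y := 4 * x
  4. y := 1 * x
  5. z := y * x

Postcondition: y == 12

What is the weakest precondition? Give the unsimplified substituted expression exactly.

post: y == 12
stmt 5: z := y * x  -- replace 0 occurrence(s) of z with (y * x)
  => y == 12
stmt 4: y := 1 * x  -- replace 1 occurrence(s) of y with (1 * x)
  => ( 1 * x ) == 12
stmt 3: y := 4 * x  -- replace 0 occurrence(s) of y with (4 * x)
  => ( 1 * x ) == 12
stmt 2: x := 6 - y  -- replace 1 occurrence(s) of x with (6 - y)
  => ( 1 * ( 6 - y ) ) == 12
stmt 1: z := x - z  -- replace 0 occurrence(s) of z with (x - z)
  => ( 1 * ( 6 - y ) ) == 12

Answer: ( 1 * ( 6 - y ) ) == 12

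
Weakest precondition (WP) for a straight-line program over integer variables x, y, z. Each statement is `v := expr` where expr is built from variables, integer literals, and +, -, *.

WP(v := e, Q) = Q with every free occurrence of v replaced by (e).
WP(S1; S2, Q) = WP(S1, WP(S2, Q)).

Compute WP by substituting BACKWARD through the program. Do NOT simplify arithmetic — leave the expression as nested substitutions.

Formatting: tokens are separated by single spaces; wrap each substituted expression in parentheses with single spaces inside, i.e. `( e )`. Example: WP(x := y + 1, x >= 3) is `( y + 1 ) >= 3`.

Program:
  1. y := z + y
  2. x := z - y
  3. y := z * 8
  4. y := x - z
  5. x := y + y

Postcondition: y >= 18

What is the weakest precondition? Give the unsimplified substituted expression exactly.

post: y >= 18
stmt 5: x := y + y  -- replace 0 occurrence(s) of x with (y + y)
  => y >= 18
stmt 4: y := x - z  -- replace 1 occurrence(s) of y with (x - z)
  => ( x - z ) >= 18
stmt 3: y := z * 8  -- replace 0 occurrence(s) of y with (z * 8)
  => ( x - z ) >= 18
stmt 2: x := z - y  -- replace 1 occurrence(s) of x with (z - y)
  => ( ( z - y ) - z ) >= 18
stmt 1: y := z + y  -- replace 1 occurrence(s) of y with (z + y)
  => ( ( z - ( z + y ) ) - z ) >= 18

Answer: ( ( z - ( z + y ) ) - z ) >= 18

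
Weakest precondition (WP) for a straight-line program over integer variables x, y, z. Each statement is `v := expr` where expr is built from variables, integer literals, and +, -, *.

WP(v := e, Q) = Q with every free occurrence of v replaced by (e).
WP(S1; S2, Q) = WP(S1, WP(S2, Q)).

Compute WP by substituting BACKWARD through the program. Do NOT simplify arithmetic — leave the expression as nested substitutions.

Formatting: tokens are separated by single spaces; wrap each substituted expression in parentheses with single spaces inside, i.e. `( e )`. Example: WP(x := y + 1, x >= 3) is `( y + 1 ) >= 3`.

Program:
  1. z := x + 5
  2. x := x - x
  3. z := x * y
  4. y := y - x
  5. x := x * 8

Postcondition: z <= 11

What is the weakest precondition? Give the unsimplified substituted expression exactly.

Answer: ( ( x - x ) * y ) <= 11

Derivation:
post: z <= 11
stmt 5: x := x * 8  -- replace 0 occurrence(s) of x with (x * 8)
  => z <= 11
stmt 4: y := y - x  -- replace 0 occurrence(s) of y with (y - x)
  => z <= 11
stmt 3: z := x * y  -- replace 1 occurrence(s) of z with (x * y)
  => ( x * y ) <= 11
stmt 2: x := x - x  -- replace 1 occurrence(s) of x with (x - x)
  => ( ( x - x ) * y ) <= 11
stmt 1: z := x + 5  -- replace 0 occurrence(s) of z with (x + 5)
  => ( ( x - x ) * y ) <= 11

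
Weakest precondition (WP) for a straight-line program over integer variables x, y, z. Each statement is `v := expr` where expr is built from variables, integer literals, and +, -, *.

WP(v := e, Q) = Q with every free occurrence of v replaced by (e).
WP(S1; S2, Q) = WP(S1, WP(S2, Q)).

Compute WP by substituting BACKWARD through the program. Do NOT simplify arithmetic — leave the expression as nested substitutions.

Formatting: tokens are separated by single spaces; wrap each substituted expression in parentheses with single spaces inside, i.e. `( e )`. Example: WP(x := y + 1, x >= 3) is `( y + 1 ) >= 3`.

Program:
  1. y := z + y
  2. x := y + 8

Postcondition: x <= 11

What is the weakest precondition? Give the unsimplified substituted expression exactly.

post: x <= 11
stmt 2: x := y + 8  -- replace 1 occurrence(s) of x with (y + 8)
  => ( y + 8 ) <= 11
stmt 1: y := z + y  -- replace 1 occurrence(s) of y with (z + y)
  => ( ( z + y ) + 8 ) <= 11

Answer: ( ( z + y ) + 8 ) <= 11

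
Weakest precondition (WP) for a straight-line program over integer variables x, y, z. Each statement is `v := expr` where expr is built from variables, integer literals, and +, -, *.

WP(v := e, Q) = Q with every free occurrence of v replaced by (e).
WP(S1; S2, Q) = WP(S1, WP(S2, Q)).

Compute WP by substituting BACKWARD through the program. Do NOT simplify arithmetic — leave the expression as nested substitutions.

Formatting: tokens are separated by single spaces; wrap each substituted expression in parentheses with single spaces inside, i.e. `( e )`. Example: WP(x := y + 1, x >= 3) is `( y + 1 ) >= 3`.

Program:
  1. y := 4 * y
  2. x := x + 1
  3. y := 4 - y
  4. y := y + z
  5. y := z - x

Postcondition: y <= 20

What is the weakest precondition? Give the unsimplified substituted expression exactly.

Answer: ( z - ( x + 1 ) ) <= 20

Derivation:
post: y <= 20
stmt 5: y := z - x  -- replace 1 occurrence(s) of y with (z - x)
  => ( z - x ) <= 20
stmt 4: y := y + z  -- replace 0 occurrence(s) of y with (y + z)
  => ( z - x ) <= 20
stmt 3: y := 4 - y  -- replace 0 occurrence(s) of y with (4 - y)
  => ( z - x ) <= 20
stmt 2: x := x + 1  -- replace 1 occurrence(s) of x with (x + 1)
  => ( z - ( x + 1 ) ) <= 20
stmt 1: y := 4 * y  -- replace 0 occurrence(s) of y with (4 * y)
  => ( z - ( x + 1 ) ) <= 20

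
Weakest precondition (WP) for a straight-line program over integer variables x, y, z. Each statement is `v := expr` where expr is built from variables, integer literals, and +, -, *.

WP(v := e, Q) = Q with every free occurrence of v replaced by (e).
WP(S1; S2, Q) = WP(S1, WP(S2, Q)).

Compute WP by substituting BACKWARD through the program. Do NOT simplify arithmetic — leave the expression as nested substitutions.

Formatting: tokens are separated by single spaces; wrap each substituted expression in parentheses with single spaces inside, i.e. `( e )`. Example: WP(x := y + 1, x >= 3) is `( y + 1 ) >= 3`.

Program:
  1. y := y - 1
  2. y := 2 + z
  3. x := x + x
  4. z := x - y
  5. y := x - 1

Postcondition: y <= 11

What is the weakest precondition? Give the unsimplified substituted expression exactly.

post: y <= 11
stmt 5: y := x - 1  -- replace 1 occurrence(s) of y with (x - 1)
  => ( x - 1 ) <= 11
stmt 4: z := x - y  -- replace 0 occurrence(s) of z with (x - y)
  => ( x - 1 ) <= 11
stmt 3: x := x + x  -- replace 1 occurrence(s) of x with (x + x)
  => ( ( x + x ) - 1 ) <= 11
stmt 2: y := 2 + z  -- replace 0 occurrence(s) of y with (2 + z)
  => ( ( x + x ) - 1 ) <= 11
stmt 1: y := y - 1  -- replace 0 occurrence(s) of y with (y - 1)
  => ( ( x + x ) - 1 ) <= 11

Answer: ( ( x + x ) - 1 ) <= 11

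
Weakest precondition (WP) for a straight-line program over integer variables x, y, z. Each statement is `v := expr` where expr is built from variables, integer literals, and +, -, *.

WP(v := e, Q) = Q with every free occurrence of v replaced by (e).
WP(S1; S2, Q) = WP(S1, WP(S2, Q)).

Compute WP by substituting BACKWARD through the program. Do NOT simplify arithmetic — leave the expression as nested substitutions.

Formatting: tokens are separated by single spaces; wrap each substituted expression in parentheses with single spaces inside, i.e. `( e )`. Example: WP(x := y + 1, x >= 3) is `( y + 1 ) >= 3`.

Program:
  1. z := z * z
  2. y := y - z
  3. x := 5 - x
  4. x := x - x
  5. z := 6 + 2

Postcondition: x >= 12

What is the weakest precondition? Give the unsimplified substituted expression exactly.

post: x >= 12
stmt 5: z := 6 + 2  -- replace 0 occurrence(s) of z with (6 + 2)
  => x >= 12
stmt 4: x := x - x  -- replace 1 occurrence(s) of x with (x - x)
  => ( x - x ) >= 12
stmt 3: x := 5 - x  -- replace 2 occurrence(s) of x with (5 - x)
  => ( ( 5 - x ) - ( 5 - x ) ) >= 12
stmt 2: y := y - z  -- replace 0 occurrence(s) of y with (y - z)
  => ( ( 5 - x ) - ( 5 - x ) ) >= 12
stmt 1: z := z * z  -- replace 0 occurrence(s) of z with (z * z)
  => ( ( 5 - x ) - ( 5 - x ) ) >= 12

Answer: ( ( 5 - x ) - ( 5 - x ) ) >= 12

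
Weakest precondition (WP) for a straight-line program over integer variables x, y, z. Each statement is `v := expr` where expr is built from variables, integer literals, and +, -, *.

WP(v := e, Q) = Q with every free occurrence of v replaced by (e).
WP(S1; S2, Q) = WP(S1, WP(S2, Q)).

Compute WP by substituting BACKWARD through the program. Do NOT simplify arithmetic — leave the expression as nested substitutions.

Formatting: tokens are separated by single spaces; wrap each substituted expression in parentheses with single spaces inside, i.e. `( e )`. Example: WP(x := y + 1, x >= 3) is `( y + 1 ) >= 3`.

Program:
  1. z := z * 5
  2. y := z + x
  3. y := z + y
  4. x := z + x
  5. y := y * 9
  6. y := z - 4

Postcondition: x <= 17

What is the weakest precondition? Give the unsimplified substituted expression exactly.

Answer: ( ( z * 5 ) + x ) <= 17

Derivation:
post: x <= 17
stmt 6: y := z - 4  -- replace 0 occurrence(s) of y with (z - 4)
  => x <= 17
stmt 5: y := y * 9  -- replace 0 occurrence(s) of y with (y * 9)
  => x <= 17
stmt 4: x := z + x  -- replace 1 occurrence(s) of x with (z + x)
  => ( z + x ) <= 17
stmt 3: y := z + y  -- replace 0 occurrence(s) of y with (z + y)
  => ( z + x ) <= 17
stmt 2: y := z + x  -- replace 0 occurrence(s) of y with (z + x)
  => ( z + x ) <= 17
stmt 1: z := z * 5  -- replace 1 occurrence(s) of z with (z * 5)
  => ( ( z * 5 ) + x ) <= 17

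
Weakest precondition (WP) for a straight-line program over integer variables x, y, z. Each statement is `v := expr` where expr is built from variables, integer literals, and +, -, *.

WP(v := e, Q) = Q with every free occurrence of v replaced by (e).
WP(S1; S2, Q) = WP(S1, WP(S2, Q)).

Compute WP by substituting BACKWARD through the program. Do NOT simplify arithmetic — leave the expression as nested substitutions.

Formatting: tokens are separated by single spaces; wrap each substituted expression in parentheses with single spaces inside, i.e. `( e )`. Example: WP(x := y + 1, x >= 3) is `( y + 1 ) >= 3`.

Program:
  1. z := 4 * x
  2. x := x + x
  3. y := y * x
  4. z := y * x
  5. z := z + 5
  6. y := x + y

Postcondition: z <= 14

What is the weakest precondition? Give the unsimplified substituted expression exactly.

post: z <= 14
stmt 6: y := x + y  -- replace 0 occurrence(s) of y with (x + y)
  => z <= 14
stmt 5: z := z + 5  -- replace 1 occurrence(s) of z with (z + 5)
  => ( z + 5 ) <= 14
stmt 4: z := y * x  -- replace 1 occurrence(s) of z with (y * x)
  => ( ( y * x ) + 5 ) <= 14
stmt 3: y := y * x  -- replace 1 occurrence(s) of y with (y * x)
  => ( ( ( y * x ) * x ) + 5 ) <= 14
stmt 2: x := x + x  -- replace 2 occurrence(s) of x with (x + x)
  => ( ( ( y * ( x + x ) ) * ( x + x ) ) + 5 ) <= 14
stmt 1: z := 4 * x  -- replace 0 occurrence(s) of z with (4 * x)
  => ( ( ( y * ( x + x ) ) * ( x + x ) ) + 5 ) <= 14

Answer: ( ( ( y * ( x + x ) ) * ( x + x ) ) + 5 ) <= 14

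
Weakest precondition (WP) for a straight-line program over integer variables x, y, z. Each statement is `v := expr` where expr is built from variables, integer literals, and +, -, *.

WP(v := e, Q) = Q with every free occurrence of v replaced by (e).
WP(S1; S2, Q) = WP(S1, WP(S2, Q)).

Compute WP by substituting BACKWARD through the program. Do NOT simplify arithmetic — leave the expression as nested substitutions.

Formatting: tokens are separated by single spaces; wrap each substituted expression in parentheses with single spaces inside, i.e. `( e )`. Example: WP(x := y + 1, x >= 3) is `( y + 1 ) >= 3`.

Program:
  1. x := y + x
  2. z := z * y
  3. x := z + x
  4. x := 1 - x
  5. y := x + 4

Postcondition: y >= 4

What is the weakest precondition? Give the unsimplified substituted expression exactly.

Answer: ( ( 1 - ( ( z * y ) + ( y + x ) ) ) + 4 ) >= 4

Derivation:
post: y >= 4
stmt 5: y := x + 4  -- replace 1 occurrence(s) of y with (x + 4)
  => ( x + 4 ) >= 4
stmt 4: x := 1 - x  -- replace 1 occurrence(s) of x with (1 - x)
  => ( ( 1 - x ) + 4 ) >= 4
stmt 3: x := z + x  -- replace 1 occurrence(s) of x with (z + x)
  => ( ( 1 - ( z + x ) ) + 4 ) >= 4
stmt 2: z := z * y  -- replace 1 occurrence(s) of z with (z * y)
  => ( ( 1 - ( ( z * y ) + x ) ) + 4 ) >= 4
stmt 1: x := y + x  -- replace 1 occurrence(s) of x with (y + x)
  => ( ( 1 - ( ( z * y ) + ( y + x ) ) ) + 4 ) >= 4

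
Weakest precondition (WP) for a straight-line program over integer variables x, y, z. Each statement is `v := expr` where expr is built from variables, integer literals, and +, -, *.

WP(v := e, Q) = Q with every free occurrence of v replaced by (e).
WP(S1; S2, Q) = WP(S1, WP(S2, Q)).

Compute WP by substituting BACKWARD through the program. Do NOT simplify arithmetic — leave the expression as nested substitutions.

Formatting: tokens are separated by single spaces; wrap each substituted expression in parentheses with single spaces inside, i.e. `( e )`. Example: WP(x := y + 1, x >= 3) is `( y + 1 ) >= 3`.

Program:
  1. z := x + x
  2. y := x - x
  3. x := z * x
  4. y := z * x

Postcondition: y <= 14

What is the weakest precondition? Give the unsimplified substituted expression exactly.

post: y <= 14
stmt 4: y := z * x  -- replace 1 occurrence(s) of y with (z * x)
  => ( z * x ) <= 14
stmt 3: x := z * x  -- replace 1 occurrence(s) of x with (z * x)
  => ( z * ( z * x ) ) <= 14
stmt 2: y := x - x  -- replace 0 occurrence(s) of y with (x - x)
  => ( z * ( z * x ) ) <= 14
stmt 1: z := x + x  -- replace 2 occurrence(s) of z with (x + x)
  => ( ( x + x ) * ( ( x + x ) * x ) ) <= 14

Answer: ( ( x + x ) * ( ( x + x ) * x ) ) <= 14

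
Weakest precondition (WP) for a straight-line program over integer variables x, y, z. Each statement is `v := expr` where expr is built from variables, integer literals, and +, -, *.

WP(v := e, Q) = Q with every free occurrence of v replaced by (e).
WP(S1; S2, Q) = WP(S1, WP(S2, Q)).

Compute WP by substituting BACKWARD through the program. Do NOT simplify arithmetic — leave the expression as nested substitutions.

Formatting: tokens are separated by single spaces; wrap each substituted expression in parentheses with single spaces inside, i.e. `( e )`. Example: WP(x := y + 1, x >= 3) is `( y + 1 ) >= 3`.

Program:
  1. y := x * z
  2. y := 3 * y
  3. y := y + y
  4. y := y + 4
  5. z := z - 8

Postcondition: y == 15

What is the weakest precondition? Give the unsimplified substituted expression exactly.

Answer: ( ( ( 3 * ( x * z ) ) + ( 3 * ( x * z ) ) ) + 4 ) == 15

Derivation:
post: y == 15
stmt 5: z := z - 8  -- replace 0 occurrence(s) of z with (z - 8)
  => y == 15
stmt 4: y := y + 4  -- replace 1 occurrence(s) of y with (y + 4)
  => ( y + 4 ) == 15
stmt 3: y := y + y  -- replace 1 occurrence(s) of y with (y + y)
  => ( ( y + y ) + 4 ) == 15
stmt 2: y := 3 * y  -- replace 2 occurrence(s) of y with (3 * y)
  => ( ( ( 3 * y ) + ( 3 * y ) ) + 4 ) == 15
stmt 1: y := x * z  -- replace 2 occurrence(s) of y with (x * z)
  => ( ( ( 3 * ( x * z ) ) + ( 3 * ( x * z ) ) ) + 4 ) == 15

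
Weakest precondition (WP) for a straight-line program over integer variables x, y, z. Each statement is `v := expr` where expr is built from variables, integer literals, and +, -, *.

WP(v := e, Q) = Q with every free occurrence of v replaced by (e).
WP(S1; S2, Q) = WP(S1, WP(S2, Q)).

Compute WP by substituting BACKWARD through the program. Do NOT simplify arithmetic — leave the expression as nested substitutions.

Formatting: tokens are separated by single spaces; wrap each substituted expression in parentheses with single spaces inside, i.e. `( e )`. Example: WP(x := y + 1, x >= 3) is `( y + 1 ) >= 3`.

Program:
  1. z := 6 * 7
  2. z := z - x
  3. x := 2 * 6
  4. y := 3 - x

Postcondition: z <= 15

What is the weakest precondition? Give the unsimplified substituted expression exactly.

post: z <= 15
stmt 4: y := 3 - x  -- replace 0 occurrence(s) of y with (3 - x)
  => z <= 15
stmt 3: x := 2 * 6  -- replace 0 occurrence(s) of x with (2 * 6)
  => z <= 15
stmt 2: z := z - x  -- replace 1 occurrence(s) of z with (z - x)
  => ( z - x ) <= 15
stmt 1: z := 6 * 7  -- replace 1 occurrence(s) of z with (6 * 7)
  => ( ( 6 * 7 ) - x ) <= 15

Answer: ( ( 6 * 7 ) - x ) <= 15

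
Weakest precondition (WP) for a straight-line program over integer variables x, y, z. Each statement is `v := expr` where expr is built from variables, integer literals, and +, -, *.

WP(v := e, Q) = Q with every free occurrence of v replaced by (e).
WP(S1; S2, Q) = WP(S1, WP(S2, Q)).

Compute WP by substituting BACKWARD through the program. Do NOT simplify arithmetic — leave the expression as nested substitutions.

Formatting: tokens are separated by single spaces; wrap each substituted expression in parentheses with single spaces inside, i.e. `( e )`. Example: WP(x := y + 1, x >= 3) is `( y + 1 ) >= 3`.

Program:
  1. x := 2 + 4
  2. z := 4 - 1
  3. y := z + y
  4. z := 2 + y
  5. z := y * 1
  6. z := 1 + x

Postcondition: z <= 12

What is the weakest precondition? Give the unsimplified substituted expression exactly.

post: z <= 12
stmt 6: z := 1 + x  -- replace 1 occurrence(s) of z with (1 + x)
  => ( 1 + x ) <= 12
stmt 5: z := y * 1  -- replace 0 occurrence(s) of z with (y * 1)
  => ( 1 + x ) <= 12
stmt 4: z := 2 + y  -- replace 0 occurrence(s) of z with (2 + y)
  => ( 1 + x ) <= 12
stmt 3: y := z + y  -- replace 0 occurrence(s) of y with (z + y)
  => ( 1 + x ) <= 12
stmt 2: z := 4 - 1  -- replace 0 occurrence(s) of z with (4 - 1)
  => ( 1 + x ) <= 12
stmt 1: x := 2 + 4  -- replace 1 occurrence(s) of x with (2 + 4)
  => ( 1 + ( 2 + 4 ) ) <= 12

Answer: ( 1 + ( 2 + 4 ) ) <= 12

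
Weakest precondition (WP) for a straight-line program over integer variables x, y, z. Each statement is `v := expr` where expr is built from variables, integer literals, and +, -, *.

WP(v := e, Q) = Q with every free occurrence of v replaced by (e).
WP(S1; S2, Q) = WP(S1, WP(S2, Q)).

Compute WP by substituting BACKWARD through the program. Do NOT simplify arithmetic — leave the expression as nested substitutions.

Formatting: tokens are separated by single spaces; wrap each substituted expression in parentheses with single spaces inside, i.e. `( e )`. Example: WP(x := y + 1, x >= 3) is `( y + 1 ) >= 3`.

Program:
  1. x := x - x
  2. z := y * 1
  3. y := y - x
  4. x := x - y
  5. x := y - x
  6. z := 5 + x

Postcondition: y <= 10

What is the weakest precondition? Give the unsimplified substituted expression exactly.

Answer: ( y - ( x - x ) ) <= 10

Derivation:
post: y <= 10
stmt 6: z := 5 + x  -- replace 0 occurrence(s) of z with (5 + x)
  => y <= 10
stmt 5: x := y - x  -- replace 0 occurrence(s) of x with (y - x)
  => y <= 10
stmt 4: x := x - y  -- replace 0 occurrence(s) of x with (x - y)
  => y <= 10
stmt 3: y := y - x  -- replace 1 occurrence(s) of y with (y - x)
  => ( y - x ) <= 10
stmt 2: z := y * 1  -- replace 0 occurrence(s) of z with (y * 1)
  => ( y - x ) <= 10
stmt 1: x := x - x  -- replace 1 occurrence(s) of x with (x - x)
  => ( y - ( x - x ) ) <= 10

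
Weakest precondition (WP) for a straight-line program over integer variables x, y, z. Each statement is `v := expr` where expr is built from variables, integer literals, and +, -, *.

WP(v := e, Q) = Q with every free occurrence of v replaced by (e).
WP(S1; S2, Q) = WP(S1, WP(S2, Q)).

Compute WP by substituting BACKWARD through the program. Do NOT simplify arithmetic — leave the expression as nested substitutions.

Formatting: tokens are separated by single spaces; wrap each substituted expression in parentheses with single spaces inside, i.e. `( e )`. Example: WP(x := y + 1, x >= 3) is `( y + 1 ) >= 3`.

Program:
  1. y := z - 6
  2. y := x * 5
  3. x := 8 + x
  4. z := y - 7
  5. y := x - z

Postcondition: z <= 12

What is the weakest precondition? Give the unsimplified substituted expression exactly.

post: z <= 12
stmt 5: y := x - z  -- replace 0 occurrence(s) of y with (x - z)
  => z <= 12
stmt 4: z := y - 7  -- replace 1 occurrence(s) of z with (y - 7)
  => ( y - 7 ) <= 12
stmt 3: x := 8 + x  -- replace 0 occurrence(s) of x with (8 + x)
  => ( y - 7 ) <= 12
stmt 2: y := x * 5  -- replace 1 occurrence(s) of y with (x * 5)
  => ( ( x * 5 ) - 7 ) <= 12
stmt 1: y := z - 6  -- replace 0 occurrence(s) of y with (z - 6)
  => ( ( x * 5 ) - 7 ) <= 12

Answer: ( ( x * 5 ) - 7 ) <= 12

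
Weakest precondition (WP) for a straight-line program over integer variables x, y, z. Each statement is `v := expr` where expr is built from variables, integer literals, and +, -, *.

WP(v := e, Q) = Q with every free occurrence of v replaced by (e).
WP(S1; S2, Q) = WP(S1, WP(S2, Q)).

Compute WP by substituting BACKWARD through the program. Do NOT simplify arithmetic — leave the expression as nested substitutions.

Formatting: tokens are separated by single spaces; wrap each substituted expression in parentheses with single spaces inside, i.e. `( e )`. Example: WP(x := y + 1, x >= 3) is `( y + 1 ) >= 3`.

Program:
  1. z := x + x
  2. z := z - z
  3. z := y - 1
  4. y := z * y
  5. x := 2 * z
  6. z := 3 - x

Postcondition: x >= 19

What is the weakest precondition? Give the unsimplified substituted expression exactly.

Answer: ( 2 * ( y - 1 ) ) >= 19

Derivation:
post: x >= 19
stmt 6: z := 3 - x  -- replace 0 occurrence(s) of z with (3 - x)
  => x >= 19
stmt 5: x := 2 * z  -- replace 1 occurrence(s) of x with (2 * z)
  => ( 2 * z ) >= 19
stmt 4: y := z * y  -- replace 0 occurrence(s) of y with (z * y)
  => ( 2 * z ) >= 19
stmt 3: z := y - 1  -- replace 1 occurrence(s) of z with (y - 1)
  => ( 2 * ( y - 1 ) ) >= 19
stmt 2: z := z - z  -- replace 0 occurrence(s) of z with (z - z)
  => ( 2 * ( y - 1 ) ) >= 19
stmt 1: z := x + x  -- replace 0 occurrence(s) of z with (x + x)
  => ( 2 * ( y - 1 ) ) >= 19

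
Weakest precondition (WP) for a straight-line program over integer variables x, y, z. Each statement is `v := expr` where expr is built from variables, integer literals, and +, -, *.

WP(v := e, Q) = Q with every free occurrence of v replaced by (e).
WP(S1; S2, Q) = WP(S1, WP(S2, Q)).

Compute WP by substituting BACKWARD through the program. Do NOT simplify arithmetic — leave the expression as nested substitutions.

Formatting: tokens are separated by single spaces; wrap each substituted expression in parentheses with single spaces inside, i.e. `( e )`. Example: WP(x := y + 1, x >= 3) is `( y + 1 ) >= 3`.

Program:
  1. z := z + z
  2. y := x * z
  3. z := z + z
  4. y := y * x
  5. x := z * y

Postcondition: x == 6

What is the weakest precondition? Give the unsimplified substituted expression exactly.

post: x == 6
stmt 5: x := z * y  -- replace 1 occurrence(s) of x with (z * y)
  => ( z * y ) == 6
stmt 4: y := y * x  -- replace 1 occurrence(s) of y with (y * x)
  => ( z * ( y * x ) ) == 6
stmt 3: z := z + z  -- replace 1 occurrence(s) of z with (z + z)
  => ( ( z + z ) * ( y * x ) ) == 6
stmt 2: y := x * z  -- replace 1 occurrence(s) of y with (x * z)
  => ( ( z + z ) * ( ( x * z ) * x ) ) == 6
stmt 1: z := z + z  -- replace 3 occurrence(s) of z with (z + z)
  => ( ( ( z + z ) + ( z + z ) ) * ( ( x * ( z + z ) ) * x ) ) == 6

Answer: ( ( ( z + z ) + ( z + z ) ) * ( ( x * ( z + z ) ) * x ) ) == 6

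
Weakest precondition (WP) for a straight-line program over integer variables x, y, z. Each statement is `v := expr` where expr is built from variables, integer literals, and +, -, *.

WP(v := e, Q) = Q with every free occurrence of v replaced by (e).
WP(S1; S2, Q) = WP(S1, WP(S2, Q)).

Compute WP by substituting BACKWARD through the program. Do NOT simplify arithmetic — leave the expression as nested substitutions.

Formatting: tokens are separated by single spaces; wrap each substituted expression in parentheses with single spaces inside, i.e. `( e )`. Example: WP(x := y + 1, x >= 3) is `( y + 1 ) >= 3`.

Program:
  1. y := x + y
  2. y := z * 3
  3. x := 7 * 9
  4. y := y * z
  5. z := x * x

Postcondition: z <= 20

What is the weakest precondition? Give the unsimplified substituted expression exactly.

post: z <= 20
stmt 5: z := x * x  -- replace 1 occurrence(s) of z with (x * x)
  => ( x * x ) <= 20
stmt 4: y := y * z  -- replace 0 occurrence(s) of y with (y * z)
  => ( x * x ) <= 20
stmt 3: x := 7 * 9  -- replace 2 occurrence(s) of x with (7 * 9)
  => ( ( 7 * 9 ) * ( 7 * 9 ) ) <= 20
stmt 2: y := z * 3  -- replace 0 occurrence(s) of y with (z * 3)
  => ( ( 7 * 9 ) * ( 7 * 9 ) ) <= 20
stmt 1: y := x + y  -- replace 0 occurrence(s) of y with (x + y)
  => ( ( 7 * 9 ) * ( 7 * 9 ) ) <= 20

Answer: ( ( 7 * 9 ) * ( 7 * 9 ) ) <= 20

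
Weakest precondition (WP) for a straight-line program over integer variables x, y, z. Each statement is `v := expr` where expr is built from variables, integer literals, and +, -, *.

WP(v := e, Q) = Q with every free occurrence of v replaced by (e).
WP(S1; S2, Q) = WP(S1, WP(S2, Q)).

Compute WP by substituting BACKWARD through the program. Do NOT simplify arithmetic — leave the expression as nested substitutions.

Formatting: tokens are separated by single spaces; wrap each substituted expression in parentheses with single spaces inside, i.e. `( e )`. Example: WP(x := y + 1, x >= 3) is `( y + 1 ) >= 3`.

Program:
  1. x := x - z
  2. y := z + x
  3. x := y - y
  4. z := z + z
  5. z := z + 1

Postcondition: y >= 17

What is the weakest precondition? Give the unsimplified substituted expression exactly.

Answer: ( z + ( x - z ) ) >= 17

Derivation:
post: y >= 17
stmt 5: z := z + 1  -- replace 0 occurrence(s) of z with (z + 1)
  => y >= 17
stmt 4: z := z + z  -- replace 0 occurrence(s) of z with (z + z)
  => y >= 17
stmt 3: x := y - y  -- replace 0 occurrence(s) of x with (y - y)
  => y >= 17
stmt 2: y := z + x  -- replace 1 occurrence(s) of y with (z + x)
  => ( z + x ) >= 17
stmt 1: x := x - z  -- replace 1 occurrence(s) of x with (x - z)
  => ( z + ( x - z ) ) >= 17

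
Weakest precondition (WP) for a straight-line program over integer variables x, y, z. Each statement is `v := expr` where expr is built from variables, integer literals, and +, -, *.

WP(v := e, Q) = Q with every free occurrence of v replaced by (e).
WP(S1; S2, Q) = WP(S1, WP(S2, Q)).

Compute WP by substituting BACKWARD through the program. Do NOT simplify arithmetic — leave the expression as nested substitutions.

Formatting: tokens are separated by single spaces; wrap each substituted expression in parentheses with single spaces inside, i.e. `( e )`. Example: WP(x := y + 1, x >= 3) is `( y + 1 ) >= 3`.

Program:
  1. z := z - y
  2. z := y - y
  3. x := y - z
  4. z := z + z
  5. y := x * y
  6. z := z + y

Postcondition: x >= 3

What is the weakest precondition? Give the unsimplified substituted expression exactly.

post: x >= 3
stmt 6: z := z + y  -- replace 0 occurrence(s) of z with (z + y)
  => x >= 3
stmt 5: y := x * y  -- replace 0 occurrence(s) of y with (x * y)
  => x >= 3
stmt 4: z := z + z  -- replace 0 occurrence(s) of z with (z + z)
  => x >= 3
stmt 3: x := y - z  -- replace 1 occurrence(s) of x with (y - z)
  => ( y - z ) >= 3
stmt 2: z := y - y  -- replace 1 occurrence(s) of z with (y - y)
  => ( y - ( y - y ) ) >= 3
stmt 1: z := z - y  -- replace 0 occurrence(s) of z with (z - y)
  => ( y - ( y - y ) ) >= 3

Answer: ( y - ( y - y ) ) >= 3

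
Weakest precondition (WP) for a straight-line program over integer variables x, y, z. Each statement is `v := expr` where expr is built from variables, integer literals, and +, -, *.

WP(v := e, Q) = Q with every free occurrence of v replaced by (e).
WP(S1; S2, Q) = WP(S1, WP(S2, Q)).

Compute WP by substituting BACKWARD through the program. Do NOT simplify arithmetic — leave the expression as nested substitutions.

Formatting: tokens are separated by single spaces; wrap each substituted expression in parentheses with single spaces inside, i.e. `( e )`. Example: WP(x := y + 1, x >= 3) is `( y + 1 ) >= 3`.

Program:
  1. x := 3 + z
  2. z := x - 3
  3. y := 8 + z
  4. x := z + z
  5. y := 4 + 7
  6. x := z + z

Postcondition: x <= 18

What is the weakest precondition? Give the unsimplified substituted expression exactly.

Answer: ( ( ( 3 + z ) - 3 ) + ( ( 3 + z ) - 3 ) ) <= 18

Derivation:
post: x <= 18
stmt 6: x := z + z  -- replace 1 occurrence(s) of x with (z + z)
  => ( z + z ) <= 18
stmt 5: y := 4 + 7  -- replace 0 occurrence(s) of y with (4 + 7)
  => ( z + z ) <= 18
stmt 4: x := z + z  -- replace 0 occurrence(s) of x with (z + z)
  => ( z + z ) <= 18
stmt 3: y := 8 + z  -- replace 0 occurrence(s) of y with (8 + z)
  => ( z + z ) <= 18
stmt 2: z := x - 3  -- replace 2 occurrence(s) of z with (x - 3)
  => ( ( x - 3 ) + ( x - 3 ) ) <= 18
stmt 1: x := 3 + z  -- replace 2 occurrence(s) of x with (3 + z)
  => ( ( ( 3 + z ) - 3 ) + ( ( 3 + z ) - 3 ) ) <= 18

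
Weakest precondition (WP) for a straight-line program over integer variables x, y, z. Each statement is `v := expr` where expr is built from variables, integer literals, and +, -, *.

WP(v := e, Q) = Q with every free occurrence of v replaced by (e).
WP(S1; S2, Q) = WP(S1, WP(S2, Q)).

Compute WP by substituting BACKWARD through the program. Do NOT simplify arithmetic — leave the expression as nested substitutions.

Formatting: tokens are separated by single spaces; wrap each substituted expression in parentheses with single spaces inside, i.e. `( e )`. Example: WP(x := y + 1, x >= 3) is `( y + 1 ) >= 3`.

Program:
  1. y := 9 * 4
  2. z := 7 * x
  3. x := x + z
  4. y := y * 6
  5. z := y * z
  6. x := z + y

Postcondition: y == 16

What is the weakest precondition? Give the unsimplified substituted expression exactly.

post: y == 16
stmt 6: x := z + y  -- replace 0 occurrence(s) of x with (z + y)
  => y == 16
stmt 5: z := y * z  -- replace 0 occurrence(s) of z with (y * z)
  => y == 16
stmt 4: y := y * 6  -- replace 1 occurrence(s) of y with (y * 6)
  => ( y * 6 ) == 16
stmt 3: x := x + z  -- replace 0 occurrence(s) of x with (x + z)
  => ( y * 6 ) == 16
stmt 2: z := 7 * x  -- replace 0 occurrence(s) of z with (7 * x)
  => ( y * 6 ) == 16
stmt 1: y := 9 * 4  -- replace 1 occurrence(s) of y with (9 * 4)
  => ( ( 9 * 4 ) * 6 ) == 16

Answer: ( ( 9 * 4 ) * 6 ) == 16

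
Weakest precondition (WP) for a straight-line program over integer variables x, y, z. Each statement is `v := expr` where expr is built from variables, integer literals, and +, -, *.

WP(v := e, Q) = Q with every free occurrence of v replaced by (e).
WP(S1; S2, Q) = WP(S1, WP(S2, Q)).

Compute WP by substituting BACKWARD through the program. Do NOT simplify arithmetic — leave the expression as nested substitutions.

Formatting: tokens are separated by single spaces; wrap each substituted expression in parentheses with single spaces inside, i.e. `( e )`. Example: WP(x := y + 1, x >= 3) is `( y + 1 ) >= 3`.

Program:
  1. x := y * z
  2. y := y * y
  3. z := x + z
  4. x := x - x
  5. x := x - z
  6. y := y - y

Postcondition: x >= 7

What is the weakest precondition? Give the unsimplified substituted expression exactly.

post: x >= 7
stmt 6: y := y - y  -- replace 0 occurrence(s) of y with (y - y)
  => x >= 7
stmt 5: x := x - z  -- replace 1 occurrence(s) of x with (x - z)
  => ( x - z ) >= 7
stmt 4: x := x - x  -- replace 1 occurrence(s) of x with (x - x)
  => ( ( x - x ) - z ) >= 7
stmt 3: z := x + z  -- replace 1 occurrence(s) of z with (x + z)
  => ( ( x - x ) - ( x + z ) ) >= 7
stmt 2: y := y * y  -- replace 0 occurrence(s) of y with (y * y)
  => ( ( x - x ) - ( x + z ) ) >= 7
stmt 1: x := y * z  -- replace 3 occurrence(s) of x with (y * z)
  => ( ( ( y * z ) - ( y * z ) ) - ( ( y * z ) + z ) ) >= 7

Answer: ( ( ( y * z ) - ( y * z ) ) - ( ( y * z ) + z ) ) >= 7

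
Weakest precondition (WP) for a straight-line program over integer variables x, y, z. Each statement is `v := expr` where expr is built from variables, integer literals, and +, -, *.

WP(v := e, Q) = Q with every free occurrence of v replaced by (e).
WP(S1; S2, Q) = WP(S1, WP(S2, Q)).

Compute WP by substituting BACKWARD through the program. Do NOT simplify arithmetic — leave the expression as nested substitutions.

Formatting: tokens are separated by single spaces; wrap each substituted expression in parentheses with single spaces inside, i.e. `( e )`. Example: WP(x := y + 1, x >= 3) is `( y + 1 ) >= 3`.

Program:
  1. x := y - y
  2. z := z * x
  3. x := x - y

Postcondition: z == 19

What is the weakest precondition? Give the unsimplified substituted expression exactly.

Answer: ( z * ( y - y ) ) == 19

Derivation:
post: z == 19
stmt 3: x := x - y  -- replace 0 occurrence(s) of x with (x - y)
  => z == 19
stmt 2: z := z * x  -- replace 1 occurrence(s) of z with (z * x)
  => ( z * x ) == 19
stmt 1: x := y - y  -- replace 1 occurrence(s) of x with (y - y)
  => ( z * ( y - y ) ) == 19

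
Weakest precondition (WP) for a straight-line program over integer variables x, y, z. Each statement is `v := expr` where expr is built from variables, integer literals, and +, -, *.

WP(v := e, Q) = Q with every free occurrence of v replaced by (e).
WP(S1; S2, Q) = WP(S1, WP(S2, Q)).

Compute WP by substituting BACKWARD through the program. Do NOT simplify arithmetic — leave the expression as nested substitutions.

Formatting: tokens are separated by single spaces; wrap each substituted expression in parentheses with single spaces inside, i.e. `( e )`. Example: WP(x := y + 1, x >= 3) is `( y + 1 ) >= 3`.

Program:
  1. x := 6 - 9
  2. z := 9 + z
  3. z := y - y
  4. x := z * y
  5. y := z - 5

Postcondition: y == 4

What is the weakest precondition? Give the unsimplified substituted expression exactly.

Answer: ( ( y - y ) - 5 ) == 4

Derivation:
post: y == 4
stmt 5: y := z - 5  -- replace 1 occurrence(s) of y with (z - 5)
  => ( z - 5 ) == 4
stmt 4: x := z * y  -- replace 0 occurrence(s) of x with (z * y)
  => ( z - 5 ) == 4
stmt 3: z := y - y  -- replace 1 occurrence(s) of z with (y - y)
  => ( ( y - y ) - 5 ) == 4
stmt 2: z := 9 + z  -- replace 0 occurrence(s) of z with (9 + z)
  => ( ( y - y ) - 5 ) == 4
stmt 1: x := 6 - 9  -- replace 0 occurrence(s) of x with (6 - 9)
  => ( ( y - y ) - 5 ) == 4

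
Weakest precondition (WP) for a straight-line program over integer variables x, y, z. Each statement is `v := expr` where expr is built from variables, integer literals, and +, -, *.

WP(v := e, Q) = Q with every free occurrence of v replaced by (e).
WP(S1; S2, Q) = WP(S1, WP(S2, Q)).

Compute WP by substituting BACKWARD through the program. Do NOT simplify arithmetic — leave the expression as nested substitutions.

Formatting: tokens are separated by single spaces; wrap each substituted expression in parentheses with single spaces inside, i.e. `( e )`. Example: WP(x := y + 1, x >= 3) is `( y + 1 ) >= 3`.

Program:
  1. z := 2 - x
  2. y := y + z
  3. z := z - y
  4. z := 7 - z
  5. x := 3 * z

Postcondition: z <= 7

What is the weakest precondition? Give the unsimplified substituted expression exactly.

Answer: ( 7 - ( ( 2 - x ) - ( y + ( 2 - x ) ) ) ) <= 7

Derivation:
post: z <= 7
stmt 5: x := 3 * z  -- replace 0 occurrence(s) of x with (3 * z)
  => z <= 7
stmt 4: z := 7 - z  -- replace 1 occurrence(s) of z with (7 - z)
  => ( 7 - z ) <= 7
stmt 3: z := z - y  -- replace 1 occurrence(s) of z with (z - y)
  => ( 7 - ( z - y ) ) <= 7
stmt 2: y := y + z  -- replace 1 occurrence(s) of y with (y + z)
  => ( 7 - ( z - ( y + z ) ) ) <= 7
stmt 1: z := 2 - x  -- replace 2 occurrence(s) of z with (2 - x)
  => ( 7 - ( ( 2 - x ) - ( y + ( 2 - x ) ) ) ) <= 7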